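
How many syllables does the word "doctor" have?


Word: "doctor"
Syllable breakdown: doc-tor
Counting: 2 parts
= 2 syllables


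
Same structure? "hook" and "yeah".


Pattern of "hook": [0, 1, 1, 2]
Pattern of "yeah": [0, 1, 2, 3]
Patterns do not match
Same pattern = No


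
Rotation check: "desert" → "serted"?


Word: "desert", Candidate: "serted"
Method: check if candidate is substring of word+word
"desertdesert" contains "serted"? No
Is rotation = No


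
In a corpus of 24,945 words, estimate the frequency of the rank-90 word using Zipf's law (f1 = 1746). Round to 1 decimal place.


Zipf's law: f(r) = f(1) / r
f(1) = 1746
f(90) = 1746 / 90
= 19.4 occurrences


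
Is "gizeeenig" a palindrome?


Word: "gizeeenig"
Reversed: "gineeezig"
Forward == Backward? gizeeenig != gineeezig
Palindrome = No


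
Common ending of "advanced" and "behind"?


Word 1: "advanced"
Word 2: "behind"
Comparing from end:
  Pos -1: 'd' == 'd'
  Pos -2: 'e' != 'n' (stop)
LCS = "d" (length 1)


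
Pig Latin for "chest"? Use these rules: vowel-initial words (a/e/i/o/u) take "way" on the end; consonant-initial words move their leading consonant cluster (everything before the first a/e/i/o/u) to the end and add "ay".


Word: "chest"
Starts with consonant(s) → move to end, add 'ay'
Consonant cluster: "ch"
Pig Latin = "estchay"


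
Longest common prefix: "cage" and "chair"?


Word 1: "cage"
Word 2: "chair"
Comparing from start:
  Pos 0: 'c' == 'c'
  Pos 1: 'a' != 'h' (stop)
LCP = "c" (length 1)


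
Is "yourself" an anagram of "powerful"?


Word 1: "powerful" → sorted: eflopruw
Word 2: "yourself" → sorted: eflorsuy
Same letters? eflopruw != eflorsuy
Anagram = No


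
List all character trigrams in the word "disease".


Word: "disease" (length 7)
Number of trigrams = 7 - 3 + 1 = 5
  Position 0: "dis"
  Position 1: "ise"
  Position 2: "sea"
  Position 3: "eas"
  Position 4: "ase"
Trigrams = "dis", "ise", "sea", "eas", "ase"


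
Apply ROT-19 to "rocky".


Word: "rocky"
Shift: 19
Each letter → (letter + shift) mod 26:
  'r' (17) + 19 = 10 → 'k'
  'o' (14) + 19 = 7 → 'h'
  'c' (2) + 19 = 21 → 'v'
  'k' (10) + 19 = 3 → 'd'
  'y' (24) + 19 = 17 → 'r'
Result = "khvdr"


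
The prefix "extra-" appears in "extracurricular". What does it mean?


Prefix: extra-
Example: extracurricular (extra- + curricular)
Meaning = beyond


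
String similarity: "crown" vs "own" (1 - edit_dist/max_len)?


Word 1: "crown" (length 5)
Word 2: "own" (length 3)
One optimal edit sequence:
  1. delete 'c'  (+1)
  2. delete 'r'  (+1)
  3. keep 'o'
  4. keep 'w'
  5. keep 'n'
Edit distance = 2
Max length = max(5, 3) = 5
Similarity = 1 - 2/5
= 0.6000


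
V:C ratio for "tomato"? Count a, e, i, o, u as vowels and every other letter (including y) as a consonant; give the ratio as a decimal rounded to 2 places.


Word: "tomato"
Vowels (a,e,i,o,u): 3
Consonants: 3
Ratio = 3/3
= 1.00


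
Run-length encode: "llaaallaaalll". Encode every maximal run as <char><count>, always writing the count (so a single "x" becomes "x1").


String: "llaaallaaalll"
Scanning for consecutive runs:
  'l' x 2
  'a' x 3
  'l' x 2
  'a' x 3
  'l' x 3
RLE = "l2a3l2a3l3"


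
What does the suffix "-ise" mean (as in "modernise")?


Suffix: -ise
As in: modernise -> modern + -ise
Meaning = to make


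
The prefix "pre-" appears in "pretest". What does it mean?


Prefix: pre-
Example: pretest (pre- + test)
Meaning = before


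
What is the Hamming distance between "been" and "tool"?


Comparing character by character (same length = 4):
  Pos 0: 'b' vs 't' !=
  Pos 1: 'e' vs 'o' !=
  Pos 2: 'e' vs 'o' !=
  Pos 3: 'n' vs 'l' !=
Hamming distance = 4


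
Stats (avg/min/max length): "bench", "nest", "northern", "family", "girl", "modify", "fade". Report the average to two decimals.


Lengths: "bench"=5, "nest"=4, "northern"=8, "family"=6, "girl"=4, "modify"=6, "fade"=4
Sum = 37, Count = 7
Average = 37/7 = 5.29
= avg=5.29, min=4, max=8


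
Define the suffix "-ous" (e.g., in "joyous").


Suffix: -ous
As in: joyous -> joy + -ous
Meaning = having quality of


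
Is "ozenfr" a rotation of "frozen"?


Word: "frozen", Candidate: "ozenfr"
Method: check if candidate is substring of word+word
"frozenfrozen" contains "ozenfr"? Yes
Is rotation = Yes


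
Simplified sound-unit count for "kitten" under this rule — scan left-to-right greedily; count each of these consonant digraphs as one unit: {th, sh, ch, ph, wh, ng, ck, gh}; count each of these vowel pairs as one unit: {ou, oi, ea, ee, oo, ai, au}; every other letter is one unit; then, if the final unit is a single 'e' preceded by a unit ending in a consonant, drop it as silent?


Word: "kitten" (6 letters)
Left-to-right scan:
  (1) 'k' (letter)
  (2) 'i' (letter)
  (3) 't' (letter)
  (4) 't' (letter)
  (5) 'e' (letter)
  (6) 'n' (letter)
Units from scan: 6
Sound units = 6 units


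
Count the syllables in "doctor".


Word: "doctor"
Syllable breakdown: doc · tor
Counting: 2 parts
= 2 syllables


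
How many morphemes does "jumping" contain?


Word: "jumping"
Morphemes: jump + -ing
Each morpheme carries meaning
= 2 morphemes


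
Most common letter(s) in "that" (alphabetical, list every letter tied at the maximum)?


Word: "that"
Letter counts:
  'a': 1
  'h': 1
  't': 2
Maximum count = 2
Most frequent = 't' (2 times each)


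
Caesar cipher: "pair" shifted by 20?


Word: "pair"
Shift: 20
Each letter → (letter + shift) mod 26:
  'p' (15) + 20 = 9 → 'j'
  'a' (0) + 20 = 20 → 'u'
  'i' (8) + 20 = 2 → 'c'
  'r' (17) + 20 = 11 → 'l'
Result = "jucl"


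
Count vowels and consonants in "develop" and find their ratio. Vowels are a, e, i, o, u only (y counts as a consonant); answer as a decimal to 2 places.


Word: "develop"
Vowels (a,e,i,o,u): 3
Consonants: 4
Ratio = 3/4
= 0.75


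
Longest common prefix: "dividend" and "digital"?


Word 1: "dividend"
Word 2: "digital"
Comparing from start:
  Pos 0: 'd' == 'd'
  Pos 1: 'i' == 'i'
  Pos 2: 'v' != 'g' (stop)
LCP = "di" (length 2)


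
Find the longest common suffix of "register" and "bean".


Word 1: "register"
Word 2: "bean"
Comparing from end:
  Pos -1: 'r' != 'n' (stop)
LCS = "" (length 0)


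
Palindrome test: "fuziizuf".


Word: "fuziizuf"
Reversed: "fuziizuf"
Forward == Backward? fuziizuf == fuziizuf
Palindrome = Yes


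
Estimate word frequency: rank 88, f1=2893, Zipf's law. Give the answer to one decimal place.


Zipf's law: f(r) = f(1) / r
f(1) = 2893
f(88) = 2893 / 88
= 32.9 occurrences


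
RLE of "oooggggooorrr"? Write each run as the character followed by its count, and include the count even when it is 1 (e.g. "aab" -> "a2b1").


String: "oooggggooorrr"
Scanning for consecutive runs:
  'o' x 3
  'g' x 4
  'o' x 3
  'r' x 3
RLE = "o3g4o3r3"


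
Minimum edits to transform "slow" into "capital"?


Word 1: "slow" (length 4)
Word 2: "capital" (length 7)
One optimal edit sequence (insert/delete/substitute each cost 1):
  1. insert 'c'  (+1)
  2. insert 'a'  (+1)
  3. insert 'p'  (+1)
  4. substitute 's' -> 'i'  (+1)
  5. substitute 'l' -> 't'  (+1)
  6. substitute 'o' -> 'a'  (+1)
  7. substitute 'w' -> 'l'  (+1)
Total edit operations: 7
Edit distance = 7


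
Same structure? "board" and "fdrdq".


Pattern of "board": [0, 1, 2, 3, 4]
Pattern of "fdrdq": [0, 1, 2, 1, 3]
Patterns do not match
Same pattern = No


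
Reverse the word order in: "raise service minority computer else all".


Original: "raise service minority computer else all"
Words (1..n): raise | service | minority | computer | else | all
Reversed (n..1): all | else | computer | minority | service | raise
Result = "all else computer minority service raise"


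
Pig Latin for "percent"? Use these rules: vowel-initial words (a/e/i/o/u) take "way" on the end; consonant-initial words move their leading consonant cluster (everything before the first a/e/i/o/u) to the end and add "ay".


Word: "percent"
Starts with consonant(s) → move to end, add 'ay'
Consonant cluster: "p"
Pig Latin = "ercentpay"


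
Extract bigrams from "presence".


Word: "presence" (length 8)
Number of bigrams = 8 - 2 + 1 = 7
  Position 0: "pr"
  Position 1: "re"
  Position 2: "es"
  Position 3: "se"
  Position 4: "en"
  Position 5: "nc"
  Position 6: "ce"
Bigrams = "pr", "re", "es", "se", "en", "nc", "ce"


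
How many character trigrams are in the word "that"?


Word: "that" (length 4)
Number of 3-grams = length - 3 + 1 = 4 - 3 + 1
= 2


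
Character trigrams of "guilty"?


Word: "guilty" (length 6)
Number of trigrams = 6 - 3 + 1 = 4
  Position 0: "gui"
  Position 1: "uil"
  Position 2: "ilt"
  Position 3: "lty"
Trigrams = "gui", "uil", "ilt", "lty"


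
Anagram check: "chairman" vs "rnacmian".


Word 1: "chairman" → sorted: aachimnr
Word 2: "rnacmian" → sorted: aacimnnr
Same letters? aachimnr != aacimnnr
Anagram = No


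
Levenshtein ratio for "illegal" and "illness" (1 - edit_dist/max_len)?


Word 1: "illegal" (length 7)
Word 2: "illness" (length 7)
One optimal edit sequence:
  1. keep 'i'
  2. keep 'l'
  3. keep 'l'
  4. substitute 'e' -> 'n'  (+1)
  5. substitute 'g' -> 'e'  (+1)
  6. substitute 'a' -> 's'  (+1)
  7. substitute 'l' -> 's'  (+1)
Edit distance = 4
Max length = max(7, 7) = 7
Similarity = 1 - 4/7
= 0.4286


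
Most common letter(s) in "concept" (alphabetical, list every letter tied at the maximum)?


Word: "concept"
Letter counts:
  'c': 2
  'e': 1
  'n': 1
  'o': 1
  'p': 1
  't': 1
Maximum count = 2
Most frequent = 'c' (2 times each)


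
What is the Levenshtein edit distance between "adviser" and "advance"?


Word 1: "adviser" (length 7)
Word 2: "advance" (length 7)
One optimal edit sequence (insert/delete/substitute each cost 1):
  1. keep 'a'
  2. keep 'd'
  3. keep 'v'
  4. substitute 'i' -> 'a'  (+1)
  5. substitute 's' -> 'n'  (+1)
  6. substitute 'e' -> 'c'  (+1)
  7. substitute 'r' -> 'e'  (+1)
Total edit operations: 4
Edit distance = 4


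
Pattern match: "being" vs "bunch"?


Pattern of "being": [0, 1, 2, 3, 4]
Pattern of "bunch": [0, 1, 2, 3, 4]
Patterns match
Same pattern = Yes


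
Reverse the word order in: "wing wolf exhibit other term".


Original: "wing wolf exhibit other term"
Words (1..n): wing | wolf | exhibit | other | term
Reversed (n..1): term | other | exhibit | wolf | wing
Result = "term other exhibit wolf wing"


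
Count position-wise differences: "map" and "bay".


Comparing character by character (same length = 3):
  Pos 0: 'm' vs 'b' !=
  Pos 1: 'a' vs 'a' =
  Pos 2: 'p' vs 'y' !=
Hamming distance = 2


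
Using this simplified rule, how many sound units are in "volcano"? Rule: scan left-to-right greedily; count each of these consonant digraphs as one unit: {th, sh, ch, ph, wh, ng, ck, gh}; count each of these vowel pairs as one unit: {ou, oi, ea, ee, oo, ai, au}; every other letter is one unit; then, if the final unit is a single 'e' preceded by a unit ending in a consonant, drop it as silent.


Word: "volcano" (7 letters)
Left-to-right scan:
  [1] 'v' (letter)
  [2] 'o' (letter)
  [3] 'l' (letter)
  [4] 'c' (letter)
  [5] 'a' (letter)
  [6] 'n' (letter)
  [7] 'o' (letter)
Units from scan: 7
Sound units = 7 units


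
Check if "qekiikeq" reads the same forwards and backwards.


Word: "qekiikeq"
Reversed: "qekiikeq"
Forward == Backward? qekiikeq == qekiikeq
Palindrome = Yes


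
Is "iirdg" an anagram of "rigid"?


Word 1: "rigid" → sorted: dgiir
Word 2: "iirdg" → sorted: dgiir
Same letters? dgiir == dgiir
Anagram = Yes


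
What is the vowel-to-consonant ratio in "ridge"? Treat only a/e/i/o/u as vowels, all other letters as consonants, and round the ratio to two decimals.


Word: "ridge"
Vowels (a,e,i,o,u): 2
Consonants: 3
Ratio = 2/3
= 0.67


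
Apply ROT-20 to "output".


Word: "output"
Shift: 20
Each letter → (letter + shift) mod 26:
  'o' (14) + 20 = 8 → 'i'
  'u' (20) + 20 = 14 → 'o'
  't' (19) + 20 = 13 → 'n'
  'p' (15) + 20 = 9 → 'j'
  'u' (20) + 20 = 14 → 'o'
  't' (19) + 20 = 13 → 'n'
Result = "ionjon"


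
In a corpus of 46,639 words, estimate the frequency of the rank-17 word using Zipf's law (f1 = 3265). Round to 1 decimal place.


Zipf's law: f(r) = f(1) / r
f(1) = 3265
f(17) = 3265 / 17
= 192.1 occurrences


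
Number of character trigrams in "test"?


Word: "test" (length 4)
Number of 3-grams = length - 3 + 1 = 4 - 3 + 1
= 2


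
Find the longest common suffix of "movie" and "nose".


Word 1: "movie"
Word 2: "nose"
Comparing from end:
  Pos -1: 'e' == 'e'
  Pos -2: 'i' != 's' (stop)
LCS = "e" (length 1)


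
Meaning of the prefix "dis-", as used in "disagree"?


Prefix: dis-
Example: disagree = dis- + agree
Meaning = not / opposite


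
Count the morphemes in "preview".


Word: "preview"
Morphemes: pre- / view
Each morpheme carries meaning
= 2 morphemes


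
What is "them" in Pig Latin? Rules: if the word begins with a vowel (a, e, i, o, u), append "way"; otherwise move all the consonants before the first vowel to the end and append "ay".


Word: "them"
Starts with consonant(s) → move to end, add 'ay'
Consonant cluster: "th"
Pig Latin = "emthay"


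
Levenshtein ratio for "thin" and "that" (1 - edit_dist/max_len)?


Word 1: "thin" (length 4)
Word 2: "that" (length 4)
One optimal edit sequence:
  1. keep 't'
  2. keep 'h'
  3. substitute 'i' -> 'a'  (+1)
  4. substitute 'n' -> 't'  (+1)
Edit distance = 2
Max length = max(4, 4) = 4
Similarity = 1 - 2/4
= 0.5000


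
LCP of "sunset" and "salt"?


Word 1: "sunset"
Word 2: "salt"
Comparing from start:
  Pos 0: 's' == 's'
  Pos 1: 'u' != 'a' (stop)
LCP = "s" (length 1)


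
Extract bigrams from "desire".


Word: "desire" (length 6)
Number of bigrams = 6 - 2 + 1 = 5
  Position 0: "de"
  Position 1: "es"
  Position 2: "si"
  Position 3: "ir"
  Position 4: "re"
Bigrams = "de", "es", "si", "ir", "re"


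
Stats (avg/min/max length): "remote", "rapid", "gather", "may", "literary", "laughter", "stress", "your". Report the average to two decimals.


Lengths: "remote"=6, "rapid"=5, "gather"=6, "may"=3, "literary"=8, "laughter"=8, "stress"=6, "your"=4
Sum = 46, Count = 8
Average = 46/8 = 5.75
= avg=5.75, min=3, max=8


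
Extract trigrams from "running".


Word: "running" (length 7)
Number of trigrams = 7 - 3 + 1 = 5
  Position 0: "run"
  Position 1: "unn"
  Position 2: "nni"
  Position 3: "nin"
  Position 4: "ing"
Trigrams = "run", "unn", "nni", "nin", "ing"


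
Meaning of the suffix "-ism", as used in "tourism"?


Suffix: -ism
Example: tourism = tour + -ism
Meaning = belief / practice


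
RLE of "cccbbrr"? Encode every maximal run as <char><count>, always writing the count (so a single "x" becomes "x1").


String: "cccbbrr"
Scanning for consecutive runs:
  'c' x 3
  'b' x 2
  'r' x 2
RLE = "c3b2r2"


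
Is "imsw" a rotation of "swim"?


Word: "swim", Candidate: "imsw"
Method: check if candidate is substring of word+word
"swimswim" contains "imsw"? Yes
Is rotation = Yes


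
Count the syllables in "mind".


Word: "mind"
Syllable breakdown: mind
Counting: 1 part
= 1 syllable


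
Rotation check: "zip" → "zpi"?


Word: "zip", Candidate: "zpi"
Method: check if candidate is substring of word+word
"zipzip" contains "zpi"? No
Is rotation = No


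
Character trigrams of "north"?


Word: "north" (length 5)
Number of trigrams = 5 - 3 + 1 = 3
  Position 0: "nor"
  Position 1: "ort"
  Position 2: "rth"
Trigrams = "nor", "ort", "rth"


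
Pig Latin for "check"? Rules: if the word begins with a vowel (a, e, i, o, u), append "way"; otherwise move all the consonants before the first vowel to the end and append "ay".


Word: "check"
Starts with consonant(s) → move to end, add 'ay'
Consonant cluster: "ch"
Pig Latin = "eckchay"


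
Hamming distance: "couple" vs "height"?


Comparing character by character (same length = 6):
  Pos 0: 'c' vs 'h' !=
  Pos 1: 'o' vs 'e' !=
  Pos 2: 'u' vs 'i' !=
  Pos 3: 'p' vs 'g' !=
  Pos 4: 'l' vs 'h' !=
  Pos 5: 'e' vs 't' !=
Hamming distance = 6


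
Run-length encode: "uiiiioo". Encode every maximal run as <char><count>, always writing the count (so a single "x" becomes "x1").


String: "uiiiioo"
Scanning for consecutive runs:
  'u' x 1
  'i' x 4
  'o' x 2
RLE = "u1i4o2"


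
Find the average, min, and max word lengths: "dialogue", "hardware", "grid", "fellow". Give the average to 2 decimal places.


Lengths: "dialogue"=8, "hardware"=8, "grid"=4, "fellow"=6
Sum = 26, Count = 4
Average = 26/4 = 6.50
= avg=6.50, min=4, max=8


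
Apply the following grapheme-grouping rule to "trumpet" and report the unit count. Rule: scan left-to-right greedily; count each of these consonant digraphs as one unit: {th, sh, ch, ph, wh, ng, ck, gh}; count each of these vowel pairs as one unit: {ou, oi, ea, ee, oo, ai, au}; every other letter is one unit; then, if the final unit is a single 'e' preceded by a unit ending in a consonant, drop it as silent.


Word: "trumpet" (7 letters)
Left-to-right scan:
  1. 't' (letter)
  2. 'r' (letter)
  3. 'u' (letter)
  4. 'm' (letter)
  5. 'p' (letter)
  6. 'e' (letter)
  7. 't' (letter)
Units from scan: 7
Sound units = 7 units


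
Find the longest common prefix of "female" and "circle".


Word 1: "female"
Word 2: "circle"
Comparing from start:
  Pos 0: 'f' != 'c' (stop)
LCP = "" (length 0)


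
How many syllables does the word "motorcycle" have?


Word: "motorcycle"
Syllable breakdown: mo | tor | cy | cle
Counting: 4 parts
= 4 syllables


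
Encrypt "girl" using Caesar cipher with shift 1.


Word: "girl"
Shift: 1
Each letter → (letter + shift) mod 26:
  'g' (6) + 1 = 7 → 'h'
  'i' (8) + 1 = 9 → 'j'
  'r' (17) + 1 = 18 → 's'
  'l' (11) + 1 = 12 → 'm'
Result = "hjsm"


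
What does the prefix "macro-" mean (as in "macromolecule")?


Prefix: macro-
As in: macromolecule -> macro- + molecule
Meaning = large


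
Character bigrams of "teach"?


Word: "teach" (length 5)
Number of bigrams = 5 - 2 + 1 = 4
  Position 0: "te"
  Position 1: "ea"
  Position 2: "ac"
  Position 3: "ch"
Bigrams = "te", "ea", "ac", "ch"


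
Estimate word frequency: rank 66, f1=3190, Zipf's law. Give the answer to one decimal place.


Zipf's law: f(r) = f(1) / r
f(1) = 3190
f(66) = 3190 / 66
= 48.3 occurrences


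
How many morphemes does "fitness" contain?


Word: "fitness"
Morphemes: fit | -ness
Each morpheme carries meaning
= 2 morphemes


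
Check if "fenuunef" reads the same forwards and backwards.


Word: "fenuunef"
Reversed: "fenuunef"
Forward == Backward? fenuunef == fenuunef
Palindrome = Yes


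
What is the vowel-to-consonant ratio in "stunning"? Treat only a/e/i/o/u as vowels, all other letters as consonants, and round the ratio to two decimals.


Word: "stunning"
Vowels (a,e,i,o,u): 2
Consonants: 6
Ratio = 2/6
= 0.33


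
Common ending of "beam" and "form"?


Word 1: "beam"
Word 2: "form"
Comparing from end:
  Pos -1: 'm' == 'm'
  Pos -2: 'a' != 'r' (stop)
LCS = "m" (length 1)


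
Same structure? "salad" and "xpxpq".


Pattern of "salad": [0, 1, 2, 1, 3]
Pattern of "xpxpq": [0, 1, 0, 1, 2]
Patterns do not match
Same pattern = No


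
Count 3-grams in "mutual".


Word: "mutual" (length 6)
Number of 3-grams = length - 3 + 1 = 6 - 3 + 1
= 4


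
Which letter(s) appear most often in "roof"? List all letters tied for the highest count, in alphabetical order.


Word: "roof"
Letter counts:
  'f': 1
  'o': 2
  'r': 1
Maximum count = 2
Most frequent = 'o' (2 times each)


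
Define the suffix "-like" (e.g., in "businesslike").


Suffix: -like
Example: businesslike (business + -like)
Meaning = resembling


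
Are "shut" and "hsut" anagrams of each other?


Word 1: "shut" → sorted: hstu
Word 2: "hsut" → sorted: hstu
Same letters? hstu == hstu
Anagram = Yes


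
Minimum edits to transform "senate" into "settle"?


Word 1: "senate" (length 6)
Word 2: "settle" (length 6)
One optimal edit sequence (insert/delete/substitute each cost 1):
  1. keep 's'
  2. keep 'e'
  3. substitute 'n' -> 't'  (+1)
  4. substitute 'a' -> 't'  (+1)
  5. substitute 't' -> 'l'  (+1)
  6. keep 'e'
Total edit operations: 3
Edit distance = 3


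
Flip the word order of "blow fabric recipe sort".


Original: "blow fabric recipe sort"
Words (1..n): blow | fabric | recipe | sort
Reversed (n..1): sort | recipe | fabric | blow
Result = "sort recipe fabric blow"


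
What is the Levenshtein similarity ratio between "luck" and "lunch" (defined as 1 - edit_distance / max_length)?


Word 1: "luck" (length 4)
Word 2: "lunch" (length 5)
One optimal edit sequence:
  1. keep 'l'
  2. keep 'u'
  3. insert 'n'  (+1)
  4. keep 'c'
  5. substitute 'k' -> 'h'  (+1)
Edit distance = 2
Max length = max(4, 5) = 5
Similarity = 1 - 2/5
= 0.6000


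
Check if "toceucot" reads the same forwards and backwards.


Word: "toceucot"
Reversed: "tocuecot"
Forward == Backward? toceucot != tocuecot
Palindrome = No


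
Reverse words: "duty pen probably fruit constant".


Original: "duty pen probably fruit constant"
Words (1..n): duty | pen | probably | fruit | constant
Reversed (n..1): constant | fruit | probably | pen | duty
Result = "constant fruit probably pen duty"


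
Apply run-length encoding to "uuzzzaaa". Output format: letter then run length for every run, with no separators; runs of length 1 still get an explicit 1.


String: "uuzzzaaa"
Scanning for consecutive runs:
  'u' x 2
  'z' x 3
  'a' x 3
RLE = "u2z3a3"


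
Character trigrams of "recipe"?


Word: "recipe" (length 6)
Number of trigrams = 6 - 3 + 1 = 4
  Position 0: "rec"
  Position 1: "eci"
  Position 2: "cip"
  Position 3: "ipe"
Trigrams = "rec", "eci", "cip", "ipe"


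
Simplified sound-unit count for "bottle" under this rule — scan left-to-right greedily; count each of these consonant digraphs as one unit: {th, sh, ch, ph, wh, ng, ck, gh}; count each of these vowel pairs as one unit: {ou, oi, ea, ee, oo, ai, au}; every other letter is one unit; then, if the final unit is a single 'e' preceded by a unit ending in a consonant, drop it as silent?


Word: "bottle" (6 letters)
Left-to-right scan:
  [1] 'b' (letter)
  [2] 'o' (letter)
  [3] 't' (letter)
  [4] 't' (letter)
  [5] 'l' (letter)
  [6] 'e' (letter)
Units from scan: 6
Final unit is 'e' after a consonant -> drop as silent (-1)
Sound units = 5 units


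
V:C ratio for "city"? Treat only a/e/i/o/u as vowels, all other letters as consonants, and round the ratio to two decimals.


Word: "city"
Vowels (a,e,i,o,u): 1
Consonants: 3
Ratio = 1/3
= 0.33


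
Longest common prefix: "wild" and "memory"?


Word 1: "wild"
Word 2: "memory"
Comparing from start:
  Pos 0: 'w' != 'm' (stop)
LCP = "" (length 0)


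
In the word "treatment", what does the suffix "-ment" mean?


Suffix: -ment
Example: treatment (treat + -ment)
Meaning = result of action


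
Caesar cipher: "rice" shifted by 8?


Word: "rice"
Shift: 8
Each letter → (letter + shift) mod 26:
  'r' (17) + 8 = 25 → 'z'
  'i' (8) + 8 = 16 → 'q'
  'c' (2) + 8 = 10 → 'k'
  'e' (4) + 8 = 12 → 'm'
Result = "zqkm"


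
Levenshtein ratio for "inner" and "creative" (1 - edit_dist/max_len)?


Word 1: "inner" (length 5)
Word 2: "creative" (length 8)
One optimal edit sequence:
  1. insert 'c'  (+1)
  2. insert 'r'  (+1)
  3. insert 'e'  (+1)
  4. substitute 'i' -> 'a'  (+1)
  5. substitute 'n' -> 't'  (+1)
  6. substitute 'n' -> 'i'  (+1)
  7. substitute 'e' -> 'v'  (+1)
  8. substitute 'r' -> 'e'  (+1)
Edit distance = 8
Max length = max(5, 8) = 8
Similarity = 1 - 8/8
= 0.0000


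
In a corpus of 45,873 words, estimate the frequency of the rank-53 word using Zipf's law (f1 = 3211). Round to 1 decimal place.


Zipf's law: f(r) = f(1) / r
f(1) = 3211
f(53) = 3211 / 53
= 60.6 occurrences


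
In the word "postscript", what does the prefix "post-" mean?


Prefix: post-
Example: postscript = post- + script
Meaning = after


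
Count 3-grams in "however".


Word: "however" (length 7)
Number of 3-grams = length - 3 + 1 = 7 - 3 + 1
= 5


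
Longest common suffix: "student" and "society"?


Word 1: "student"
Word 2: "society"
Comparing from end:
  Pos -1: 't' != 'y' (stop)
LCS = "" (length 0)


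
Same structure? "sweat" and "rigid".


Pattern of "sweat": [0, 1, 2, 3, 4]
Pattern of "rigid": [0, 1, 2, 1, 3]
Patterns do not match
Same pattern = No


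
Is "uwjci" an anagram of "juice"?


Word 1: "juice" → sorted: ceiju
Word 2: "uwjci" → sorted: cijuw
Same letters? ceiju != cijuw
Anagram = No


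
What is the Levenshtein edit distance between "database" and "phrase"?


Word 1: "database" (length 8)
Word 2: "phrase" (length 6)
One optimal edit sequence (insert/delete/substitute each cost 1):
  1. delete 'd'  (+1)
  2. delete 'a'  (+1)
  3. substitute 't' -> 'p'  (+1)
  4. substitute 'a' -> 'h'  (+1)
  5. substitute 'b' -> 'r'  (+1)
  6. keep 'a'
  7. keep 's'
  8. keep 'e'
Total edit operations: 5
Edit distance = 5


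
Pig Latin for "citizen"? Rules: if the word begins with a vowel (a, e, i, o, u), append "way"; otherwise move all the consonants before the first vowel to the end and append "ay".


Word: "citizen"
Starts with consonant(s) → move to end, add 'ay'
Consonant cluster: "c"
Pig Latin = "itizencay"


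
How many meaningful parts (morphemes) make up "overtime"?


Word: "overtime"
Morphemes: over- / time
Each morpheme carries meaning
= 2 morphemes


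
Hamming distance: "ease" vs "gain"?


Comparing character by character (same length = 4):
  Pos 0: 'e' vs 'g' !=
  Pos 1: 'a' vs 'a' =
  Pos 2: 's' vs 'i' !=
  Pos 3: 'e' vs 'n' !=
Hamming distance = 3


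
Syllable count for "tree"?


Word: "tree"
Syllable breakdown: tree
Counting: 1 part
= 1 syllable


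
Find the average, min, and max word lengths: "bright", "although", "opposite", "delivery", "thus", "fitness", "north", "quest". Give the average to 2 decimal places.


Lengths: "bright"=6, "although"=8, "opposite"=8, "delivery"=8, "thus"=4, "fitness"=7, "north"=5, "quest"=5
Sum = 51, Count = 8
Average = 51/8 = 6.38
= avg=6.38, min=4, max=8


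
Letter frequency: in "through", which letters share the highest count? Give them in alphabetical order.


Word: "through"
Letter counts:
  'g': 1
  'h': 2
  'o': 1
  'r': 1
  't': 1
  'u': 1
Maximum count = 2
Most frequent = 'h' (2 times each)


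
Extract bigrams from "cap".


Word: "cap" (length 3)
Number of bigrams = 3 - 2 + 1 = 2
  Position 0: "ca"
  Position 1: "ap"
Bigrams = "ca", "ap"


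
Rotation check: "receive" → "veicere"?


Word: "receive", Candidate: "veicere"
Method: check if candidate is substring of word+word
"receivereceive" contains "veicere"? No
Is rotation = No


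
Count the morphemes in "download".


Word: "download"
Morphemes: down- / load
Each morpheme carries meaning
= 2 morphemes


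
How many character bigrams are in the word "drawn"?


Word: "drawn" (length 5)
Number of 2-grams = length - 2 + 1 = 5 - 2 + 1
= 4


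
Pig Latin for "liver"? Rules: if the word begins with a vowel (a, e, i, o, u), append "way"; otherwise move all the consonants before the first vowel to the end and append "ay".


Word: "liver"
Starts with consonant(s) → move to end, add 'ay'
Consonant cluster: "l"
Pig Latin = "iverlay"


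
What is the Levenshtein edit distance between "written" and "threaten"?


Word 1: "written" (length 7)
Word 2: "threaten" (length 8)
One optimal edit sequence (insert/delete/substitute each cost 1):
  1. insert 't'  (+1)
  2. substitute 'w' -> 'h'  (+1)
  3. keep 'r'
  4. substitute 'i' -> 'e'  (+1)
  5. substitute 't' -> 'a'  (+1)
  6. keep 't'
  7. keep 'e'
  8. keep 'n'
Total edit operations: 4
Edit distance = 4


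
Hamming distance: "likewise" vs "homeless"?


Comparing character by character (same length = 8):
  Pos 0: 'l' vs 'h' !=
  Pos 1: 'i' vs 'o' !=
  Pos 2: 'k' vs 'm' !=
  Pos 3: 'e' vs 'e' =
  Pos 4: 'w' vs 'l' !=
  Pos 5: 'i' vs 'e' !=
  Pos 6: 's' vs 's' =
  Pos 7: 'e' vs 's' !=
Hamming distance = 6


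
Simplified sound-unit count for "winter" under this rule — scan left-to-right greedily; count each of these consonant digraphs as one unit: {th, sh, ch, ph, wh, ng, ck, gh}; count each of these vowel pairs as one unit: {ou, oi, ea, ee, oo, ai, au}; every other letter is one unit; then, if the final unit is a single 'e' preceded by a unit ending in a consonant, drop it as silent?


Word: "winter" (6 letters)
Left-to-right scan:
  (1) 'w' (letter)
  (2) 'i' (letter)
  (3) 'n' (letter)
  (4) 't' (letter)
  (5) 'e' (letter)
  (6) 'r' (letter)
Units from scan: 6
Sound units = 6 units


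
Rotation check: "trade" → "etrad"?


Word: "trade", Candidate: "etrad"
Method: check if candidate is substring of word+word
"tradetrade" contains "etrad"? Yes
Is rotation = Yes


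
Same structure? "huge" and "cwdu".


Pattern of "huge": [0, 1, 2, 3]
Pattern of "cwdu": [0, 1, 2, 3]
Patterns match
Same pattern = Yes


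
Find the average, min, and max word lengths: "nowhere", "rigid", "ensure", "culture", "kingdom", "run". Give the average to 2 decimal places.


Lengths: "nowhere"=7, "rigid"=5, "ensure"=6, "culture"=7, "kingdom"=7, "run"=3
Sum = 35, Count = 6
Average = 35/6 = 5.83
= avg=5.83, min=3, max=7


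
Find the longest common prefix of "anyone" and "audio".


Word 1: "anyone"
Word 2: "audio"
Comparing from start:
  Pos 0: 'a' == 'a'
  Pos 1: 'n' != 'u' (stop)
LCP = "a" (length 1)


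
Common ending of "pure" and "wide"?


Word 1: "pure"
Word 2: "wide"
Comparing from end:
  Pos -1: 'e' == 'e'
  Pos -2: 'r' != 'd' (stop)
LCS = "e" (length 1)


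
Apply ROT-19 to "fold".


Word: "fold"
Shift: 19
Each letter → (letter + shift) mod 26:
  'f' (5) + 19 = 24 → 'y'
  'o' (14) + 19 = 7 → 'h'
  'l' (11) + 19 = 4 → 'e'
  'd' (3) + 19 = 22 → 'w'
Result = "yhew"


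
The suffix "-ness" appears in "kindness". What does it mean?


Suffix: -ness
Example: kindness (kind + -ness)
Meaning = state of being


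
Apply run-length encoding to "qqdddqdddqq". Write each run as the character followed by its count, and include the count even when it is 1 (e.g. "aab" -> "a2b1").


String: "qqdddqdddqq"
Scanning for consecutive runs:
  'q' x 2
  'd' x 3
  'q' x 1
  'd' x 3
  'q' x 2
RLE = "q2d3q1d3q2"


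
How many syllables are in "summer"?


Word: "summer"
Syllable breakdown: sum-mer
Counting: 2 parts
= 2 syllables


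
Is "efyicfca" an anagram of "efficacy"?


Word 1: "efficacy" → sorted: acceffiy
Word 2: "efyicfca" → sorted: acceffiy
Same letters? acceffiy == acceffiy
Anagram = Yes


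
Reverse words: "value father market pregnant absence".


Original: "value father market pregnant absence"
Words (1..n): value | father | market | pregnant | absence
Reversed (n..1): absence | pregnant | market | father | value
Result = "absence pregnant market father value"


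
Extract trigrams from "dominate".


Word: "dominate" (length 8)
Number of trigrams = 8 - 3 + 1 = 6
  Position 0: "dom"
  Position 1: "omi"
  Position 2: "min"
  Position 3: "ina"
  Position 4: "nat"
  Position 5: "ate"
Trigrams = "dom", "omi", "min", "ina", "nat", "ate"


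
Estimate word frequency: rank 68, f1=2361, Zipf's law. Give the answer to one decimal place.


Zipf's law: f(r) = f(1) / r
f(1) = 2361
f(68) = 2361 / 68
= 34.7 occurrences


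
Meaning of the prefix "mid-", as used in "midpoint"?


Prefix: mid-
Example: midpoint (mid- + point)
Meaning = middle


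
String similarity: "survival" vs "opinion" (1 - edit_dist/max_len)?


Word 1: "survival" (length 8)
Word 2: "opinion" (length 7)
One optimal edit sequence:
  1. substitute 's' -> 'o'  (+1)
  2. substitute 'u' -> 'p'  (+1)
  3. substitute 'r' -> 'i'  (+1)
  4. substitute 'v' -> 'n'  (+1)
  5. keep 'i'
  6. delete 'v'  (+1)
  7. substitute 'a' -> 'o'  (+1)
  8. substitute 'l' -> 'n'  (+1)
Edit distance = 7
Max length = max(8, 7) = 8
Similarity = 1 - 7/8
= 0.1250


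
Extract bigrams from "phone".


Word: "phone" (length 5)
Number of bigrams = 5 - 2 + 1 = 4
  Position 0: "ph"
  Position 1: "ho"
  Position 2: "on"
  Position 3: "ne"
Bigrams = "ph", "ho", "on", "ne"


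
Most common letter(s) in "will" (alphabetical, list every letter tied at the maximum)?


Word: "will"
Letter counts:
  'i': 1
  'l': 2
  'w': 1
Maximum count = 2
Most frequent = 'l' (2 times each)


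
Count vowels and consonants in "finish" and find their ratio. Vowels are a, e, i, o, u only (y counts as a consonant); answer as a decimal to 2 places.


Word: "finish"
Vowels (a,e,i,o,u): 2
Consonants: 4
Ratio = 2/4
= 0.50


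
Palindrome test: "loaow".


Word: "loaow"
Reversed: "woaol"
Forward == Backward? loaow != woaol
Palindrome = No


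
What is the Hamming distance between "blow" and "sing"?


Comparing character by character (same length = 4):
  Pos 0: 'b' vs 's' !=
  Pos 1: 'l' vs 'i' !=
  Pos 2: 'o' vs 'n' !=
  Pos 3: 'w' vs 'g' !=
Hamming distance = 4


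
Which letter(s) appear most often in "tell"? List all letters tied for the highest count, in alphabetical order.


Word: "tell"
Letter counts:
  'e': 1
  'l': 2
  't': 1
Maximum count = 2
Most frequent = 'l' (2 times each)


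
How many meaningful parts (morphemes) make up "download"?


Word: "download"
Morphemes: down- | load
Each morpheme carries meaning
= 2 morphemes


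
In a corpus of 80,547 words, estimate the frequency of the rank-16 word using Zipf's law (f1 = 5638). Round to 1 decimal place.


Zipf's law: f(r) = f(1) / r
f(1) = 5638
f(16) = 5638 / 16
= 352.4 occurrences


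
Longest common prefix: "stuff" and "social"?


Word 1: "stuff"
Word 2: "social"
Comparing from start:
  Pos 0: 's' == 's'
  Pos 1: 't' != 'o' (stop)
LCP = "s" (length 1)


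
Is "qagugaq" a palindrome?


Word: "qagugaq"
Reversed: "qagugaq"
Forward == Backward? qagugaq == qagugaq
Palindrome = Yes


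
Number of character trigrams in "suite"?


Word: "suite" (length 5)
Number of 3-grams = length - 3 + 1 = 5 - 3 + 1
= 3


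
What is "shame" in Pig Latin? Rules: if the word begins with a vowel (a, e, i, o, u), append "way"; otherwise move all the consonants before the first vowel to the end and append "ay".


Word: "shame"
Starts with consonant(s) → move to end, add 'ay'
Consonant cluster: "sh"
Pig Latin = "ameshay"


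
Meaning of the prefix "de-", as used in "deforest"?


Prefix: de-
Example: deforest (de- + forest)
Meaning = remove / reverse


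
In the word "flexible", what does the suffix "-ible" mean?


Suffix: -ible
As in: flexible -> flex + -ible
Meaning = capable of


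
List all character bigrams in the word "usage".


Word: "usage" (length 5)
Number of bigrams = 5 - 2 + 1 = 4
  Position 0: "us"
  Position 1: "sa"
  Position 2: "ag"
  Position 3: "ge"
Bigrams = "us", "sa", "ag", "ge"


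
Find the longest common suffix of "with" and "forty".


Word 1: "with"
Word 2: "forty"
Comparing from end:
  Pos -1: 'h' != 'y' (stop)
LCS = "" (length 0)


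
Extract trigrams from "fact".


Word: "fact" (length 4)
Number of trigrams = 4 - 3 + 1 = 2
  Position 0: "fac"
  Position 1: "act"
Trigrams = "fac", "act"


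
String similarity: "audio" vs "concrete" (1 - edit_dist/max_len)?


Word 1: "audio" (length 5)
Word 2: "concrete" (length 8)
One optimal edit sequence:
  1. insert 'c'  (+1)
  2. insert 'o'  (+1)
  3. insert 'n'  (+1)
  4. substitute 'a' -> 'c'  (+1)
  5. substitute 'u' -> 'r'  (+1)
  6. substitute 'd' -> 'e'  (+1)
  7. substitute 'i' -> 't'  (+1)
  8. substitute 'o' -> 'e'  (+1)
Edit distance = 8
Max length = max(5, 8) = 8
Similarity = 1 - 8/8
= 0.0000


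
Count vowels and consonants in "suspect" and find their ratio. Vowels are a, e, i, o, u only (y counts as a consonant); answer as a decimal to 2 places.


Word: "suspect"
Vowels (a,e,i,o,u): 2
Consonants: 5
Ratio = 2/5
= 0.40


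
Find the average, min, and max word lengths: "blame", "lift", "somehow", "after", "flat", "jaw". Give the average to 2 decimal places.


Lengths: "blame"=5, "lift"=4, "somehow"=7, "after"=5, "flat"=4, "jaw"=3
Sum = 28, Count = 6
Average = 28/6 = 4.67
= avg=4.67, min=3, max=7


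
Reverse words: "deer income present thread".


Original: "deer income present thread"
Words (1..n): deer | income | present | thread
Reversed (n..1): thread | present | income | deer
Result = "thread present income deer"


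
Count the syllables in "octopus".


Word: "octopus"
Syllable breakdown: oc | to | pus
Counting: 3 parts
= 3 syllables


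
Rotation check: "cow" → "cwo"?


Word: "cow", Candidate: "cwo"
Method: check if candidate is substring of word+word
"cowcow" contains "cwo"? No
Is rotation = No


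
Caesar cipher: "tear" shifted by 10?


Word: "tear"
Shift: 10
Each letter → (letter + shift) mod 26:
  't' (19) + 10 = 3 → 'd'
  'e' (4) + 10 = 14 → 'o'
  'a' (0) + 10 = 10 → 'k'
  'r' (17) + 10 = 1 → 'b'
Result = "dokb"


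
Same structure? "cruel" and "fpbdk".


Pattern of "cruel": [0, 1, 2, 3, 4]
Pattern of "fpbdk": [0, 1, 2, 3, 4]
Patterns match
Same pattern = Yes


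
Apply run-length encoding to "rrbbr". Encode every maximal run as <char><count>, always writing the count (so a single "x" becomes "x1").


String: "rrbbr"
Scanning for consecutive runs:
  'r' x 2
  'b' x 2
  'r' x 1
RLE = "r2b2r1"


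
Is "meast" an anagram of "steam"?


Word 1: "steam" → sorted: aemst
Word 2: "meast" → sorted: aemst
Same letters? aemst == aemst
Anagram = Yes


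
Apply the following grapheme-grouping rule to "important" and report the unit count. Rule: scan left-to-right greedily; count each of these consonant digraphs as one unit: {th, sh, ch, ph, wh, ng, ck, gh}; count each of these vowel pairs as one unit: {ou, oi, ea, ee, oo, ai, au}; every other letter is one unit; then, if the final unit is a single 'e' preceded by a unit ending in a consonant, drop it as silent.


Word: "important" (9 letters)
Left-to-right scan:
  [1] 'i' (letter)
  [2] 'm' (letter)
  [3] 'p' (letter)
  [4] 'o' (letter)
  [5] 'r' (letter)
  [6] 't' (letter)
  [7] 'a' (letter)
  [8] 'n' (letter)
  [9] 't' (letter)
Units from scan: 9
Sound units = 9 units


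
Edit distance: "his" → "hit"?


Word 1: "his" (length 3)
Word 2: "hit" (length 3)
One optimal edit sequence (insert/delete/substitute each cost 1):
  1. keep 'h'
  2. keep 'i'
  3. substitute 's' -> 't'  (+1)
Total edit operations: 1
Edit distance = 1


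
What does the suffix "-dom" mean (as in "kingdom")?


Suffix: -dom
Example: kingdom (king + -dom)
Meaning = state / realm


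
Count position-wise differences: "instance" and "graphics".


Comparing character by character (same length = 8):
  Pos 0: 'i' vs 'g' !=
  Pos 1: 'n' vs 'r' !=
  Pos 2: 's' vs 'a' !=
  Pos 3: 't' vs 'p' !=
  Pos 4: 'a' vs 'h' !=
  Pos 5: 'n' vs 'i' !=
  Pos 6: 'c' vs 'c' =
  Pos 7: 'e' vs 's' !=
Hamming distance = 7


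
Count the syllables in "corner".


Word: "corner"
Syllable breakdown: cor / ner
Counting: 2 parts
= 2 syllables


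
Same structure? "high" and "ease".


Pattern of "high": [0, 1, 2, 0]
Pattern of "ease": [0, 1, 2, 0]
Patterns match
Same pattern = Yes


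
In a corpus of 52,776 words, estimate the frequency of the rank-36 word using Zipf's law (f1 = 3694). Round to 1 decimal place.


Zipf's law: f(r) = f(1) / r
f(1) = 3694
f(36) = 3694 / 36
= 102.6 occurrences


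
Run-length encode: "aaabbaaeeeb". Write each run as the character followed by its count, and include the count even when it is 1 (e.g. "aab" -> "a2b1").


String: "aaabbaaeeeb"
Scanning for consecutive runs:
  'a' x 3
  'b' x 2
  'a' x 2
  'e' x 3
  'b' x 1
RLE = "a3b2a2e3b1"
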